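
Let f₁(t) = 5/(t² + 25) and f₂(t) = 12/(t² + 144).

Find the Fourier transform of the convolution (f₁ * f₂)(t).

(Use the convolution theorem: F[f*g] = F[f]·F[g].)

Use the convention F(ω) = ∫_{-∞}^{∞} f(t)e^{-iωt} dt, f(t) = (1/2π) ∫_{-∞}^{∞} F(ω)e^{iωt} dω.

F[f₁*f₂](ω) = \pi^{2} e^{- 17 \left|{\omega}\right|}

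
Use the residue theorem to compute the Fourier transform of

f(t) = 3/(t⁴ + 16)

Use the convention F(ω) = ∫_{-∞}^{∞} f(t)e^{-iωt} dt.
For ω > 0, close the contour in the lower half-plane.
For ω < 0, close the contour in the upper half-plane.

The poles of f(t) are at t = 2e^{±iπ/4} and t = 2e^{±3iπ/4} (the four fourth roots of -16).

Let g(z) = f(z)e^{-iωz}; for large |z| the factor e^{-iωz} decays in the lower half-plane when ω > 0 and in the upper half-plane when ω < 0.

Case ω > 0 (lower half-plane, clockwise contour ⇒ F(ω) = -2πi·ΣRes):
  Res_{z = - \sqrt{2} - \sqrt{2} i} g(z) = \frac{3 \sqrt{2} i \left(1 - i\right) e^{\sqrt{2} \omega \left(-1 + i\right)}}{64}
  Res_{z = \sqrt{2} - \sqrt{2} i} g(z) = \frac{3 \sqrt{2} i \left(1 + i\right) e^{- \sqrt{2} \omega \left(1 + i\right)}}{64}
  F(ω) = -2πi·ΣRes = \frac{3 \sqrt{2} \pi \left(1 - i\right) \left(e^{2 \sqrt{2} i \omega} + i\right) e^{- \sqrt{2} \omega \left(1 + i\right)}}{32} = \frac{3 \pi e^{- \sqrt{2} \omega} \sin{\left(\sqrt{2} \omega + \frac{\pi}{4} \right)}}{8}

Case ω < 0 (upper half-plane, counterclockwise contour ⇒ F(ω) = +2πi·ΣRes):
  Res_{z = \sqrt{2} + \sqrt{2} i} g(z) = \frac{3 \sqrt{2} i \left(-1 + i\right) e^{\sqrt{2} \omega \left(1 - i\right)}}{64}
  Res_{z = - \sqrt{2} + \sqrt{2} i} g(z) = \frac{3 \sqrt{2} \left(1 - i\right) e^{\sqrt{2} \omega \left(1 + i\right)}}{64}
  F(ω) = 2πi·ΣRes = - \frac{3 \sqrt{2} i \pi \left(i \left(1 - i\right) e^{\sqrt{2} \omega \left(1 - i\right)} - \left(1 - i\right) e^{\sqrt{2} \omega \left(1 + i\right)}\right)}{32} = \frac{3 \pi e^{\sqrt{2} \omega} \cos{\left(\sqrt{2} \omega + \frac{\pi}{4} \right)}}{8}

Both cases combine into a single formula in |ω|:

F(ω) = \frac{3 \pi e^{- \sqrt{2} \left|{\omega}\right|} \sin{\left(\sqrt{2} \left|{\omega}\right| + \frac{\pi}{4} \right)}}{8}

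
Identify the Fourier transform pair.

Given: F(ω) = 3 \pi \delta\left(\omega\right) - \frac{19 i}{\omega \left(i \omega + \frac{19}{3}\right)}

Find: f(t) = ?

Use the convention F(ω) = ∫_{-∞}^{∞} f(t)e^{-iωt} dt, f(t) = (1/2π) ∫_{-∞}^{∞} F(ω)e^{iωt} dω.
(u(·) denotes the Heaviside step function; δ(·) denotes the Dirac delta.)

f(t) = 3 \left(1 - e^{- \frac{19 t}{3}}\right) u\left(t\right)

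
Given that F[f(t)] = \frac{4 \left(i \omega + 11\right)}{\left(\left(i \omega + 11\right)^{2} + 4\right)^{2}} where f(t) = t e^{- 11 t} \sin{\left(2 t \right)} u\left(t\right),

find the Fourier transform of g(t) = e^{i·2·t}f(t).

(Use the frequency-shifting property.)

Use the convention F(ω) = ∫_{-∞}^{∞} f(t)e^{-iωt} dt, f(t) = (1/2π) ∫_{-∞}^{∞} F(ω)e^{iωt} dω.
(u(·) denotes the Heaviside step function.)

F[g](ω) = \frac{4 \left(i \left(\omega - 2\right) + 11\right)}{\left(\left(i \left(\omega - 2\right) + 11\right)^{2} + 4\right)^{2}}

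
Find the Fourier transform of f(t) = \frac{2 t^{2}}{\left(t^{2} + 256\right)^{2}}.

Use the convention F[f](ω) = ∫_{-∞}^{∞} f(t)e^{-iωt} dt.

F(ω) = \frac{\pi \left(1 - 16 \left|{\omega}\right|\right) e^{- 16 \left|{\omega}\right|}}{16}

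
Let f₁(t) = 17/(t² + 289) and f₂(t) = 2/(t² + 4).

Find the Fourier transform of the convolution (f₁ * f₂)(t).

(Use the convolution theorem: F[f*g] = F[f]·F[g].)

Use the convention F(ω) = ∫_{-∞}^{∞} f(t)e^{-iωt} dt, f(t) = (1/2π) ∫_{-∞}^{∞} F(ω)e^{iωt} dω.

F[f₁*f₂](ω) = \pi^{2} e^{- 19 \left|{\omega}\right|}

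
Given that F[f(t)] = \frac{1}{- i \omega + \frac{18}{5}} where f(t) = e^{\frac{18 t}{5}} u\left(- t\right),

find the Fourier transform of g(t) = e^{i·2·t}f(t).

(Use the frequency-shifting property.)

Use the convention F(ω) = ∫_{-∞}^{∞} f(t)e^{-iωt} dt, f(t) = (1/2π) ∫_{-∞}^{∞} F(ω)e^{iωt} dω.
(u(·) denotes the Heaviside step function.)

F[g](ω) = - \frac{5}{5 i \left(\omega - 2\right) - 18}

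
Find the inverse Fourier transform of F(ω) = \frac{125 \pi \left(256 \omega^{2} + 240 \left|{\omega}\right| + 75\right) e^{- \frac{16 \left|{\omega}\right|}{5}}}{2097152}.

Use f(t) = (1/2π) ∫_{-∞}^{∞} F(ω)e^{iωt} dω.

f(t) = \frac{4}{\left(t^{2} + \frac{256}{25}\right)^{3}}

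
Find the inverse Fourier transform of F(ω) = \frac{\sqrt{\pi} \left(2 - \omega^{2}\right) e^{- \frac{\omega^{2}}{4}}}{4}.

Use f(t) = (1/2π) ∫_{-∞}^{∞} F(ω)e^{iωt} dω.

f(t) = t^{2} e^{- t^{2}}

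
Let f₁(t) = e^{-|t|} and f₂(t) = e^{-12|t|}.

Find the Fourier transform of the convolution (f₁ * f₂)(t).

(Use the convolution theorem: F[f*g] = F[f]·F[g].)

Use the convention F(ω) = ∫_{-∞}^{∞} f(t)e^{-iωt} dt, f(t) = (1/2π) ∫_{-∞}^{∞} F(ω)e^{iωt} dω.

F[f₁*f₂](ω) = \frac{48}{\left(\omega^{2} + 1\right) \left(\omega^{2} + 144\right)}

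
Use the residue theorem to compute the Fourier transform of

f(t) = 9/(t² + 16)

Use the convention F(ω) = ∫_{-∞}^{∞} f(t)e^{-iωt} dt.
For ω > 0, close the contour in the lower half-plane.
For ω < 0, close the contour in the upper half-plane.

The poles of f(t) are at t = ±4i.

Let g(z) = f(z)e^{-iωz}; for large |z| the factor e^{-iωz} decays in the lower half-plane when ω > 0 and in the upper half-plane when ω < 0.

Case ω > 0 (lower half-plane, clockwise contour ⇒ F(ω) = -2πi·ΣRes):
  Res_{z = - 4 i} g(z) = \frac{9 i e^{- 4 \omega}}{8}
  F(ω) = -2πi·ΣRes = \frac{9 \pi e^{- 4 \omega}}{4}

Case ω < 0 (upper half-plane, counterclockwise contour ⇒ F(ω) = +2πi·ΣRes):
  Res_{z = 4 i} g(z) = - \frac{9 i e^{4 \omega}}{8}
  F(ω) = 2πi·ΣRes = \frac{9 \pi e^{4 \omega}}{4}

Both cases combine into a single formula in |ω|:

F(ω) = \frac{9 \pi e^{- 4 \left|{\omega}\right|}}{4}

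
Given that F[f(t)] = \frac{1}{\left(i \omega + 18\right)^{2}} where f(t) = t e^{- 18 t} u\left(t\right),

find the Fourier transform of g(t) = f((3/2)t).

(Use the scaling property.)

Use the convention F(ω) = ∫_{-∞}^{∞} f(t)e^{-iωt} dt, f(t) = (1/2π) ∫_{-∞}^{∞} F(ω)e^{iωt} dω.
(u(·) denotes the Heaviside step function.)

F[g](ω) = \frac{3}{2 \left(i \omega + 27\right)^{2}}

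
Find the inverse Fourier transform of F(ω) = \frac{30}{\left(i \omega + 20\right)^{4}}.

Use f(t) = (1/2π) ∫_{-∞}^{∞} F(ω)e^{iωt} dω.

f(t) = 5 t^{3} e^{- 20 t} u\left(t\right)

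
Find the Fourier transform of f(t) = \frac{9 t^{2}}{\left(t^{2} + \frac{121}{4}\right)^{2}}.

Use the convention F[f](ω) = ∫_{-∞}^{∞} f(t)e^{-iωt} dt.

F(ω) = \frac{9 \pi \left(2 - 11 \left|{\omega}\right|\right) e^{- \frac{11 \left|{\omega}\right|}{2}}}{22}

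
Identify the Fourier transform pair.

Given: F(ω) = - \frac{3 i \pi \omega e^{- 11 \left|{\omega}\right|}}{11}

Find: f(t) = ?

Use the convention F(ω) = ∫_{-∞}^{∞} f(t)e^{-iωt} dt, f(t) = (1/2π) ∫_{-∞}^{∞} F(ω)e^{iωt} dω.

f(t) = \frac{6 t}{\left(t^{2} + 121\right)^{2}}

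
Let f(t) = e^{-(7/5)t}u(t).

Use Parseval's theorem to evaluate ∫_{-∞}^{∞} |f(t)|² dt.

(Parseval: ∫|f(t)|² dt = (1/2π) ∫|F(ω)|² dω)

∫|f(t)|² dt = \frac{5}{14}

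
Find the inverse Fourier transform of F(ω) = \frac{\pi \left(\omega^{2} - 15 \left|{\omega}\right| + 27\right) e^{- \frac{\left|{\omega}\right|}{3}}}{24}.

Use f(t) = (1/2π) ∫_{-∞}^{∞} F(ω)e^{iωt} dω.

f(t) = \frac{t^{4}}{\left(t^{2} + \frac{1}{9}\right)^{3}}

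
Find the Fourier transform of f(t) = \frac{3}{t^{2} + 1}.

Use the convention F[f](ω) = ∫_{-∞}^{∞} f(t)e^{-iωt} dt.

F(ω) = 3 \pi e^{- \left|{\omega}\right|}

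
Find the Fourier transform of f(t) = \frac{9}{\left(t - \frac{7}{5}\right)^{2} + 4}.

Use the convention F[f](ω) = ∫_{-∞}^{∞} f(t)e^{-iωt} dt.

F(ω) = \frac{9 \pi e^{- \frac{7 i \omega}{5} - 2 \left|{\omega}\right|}}{2}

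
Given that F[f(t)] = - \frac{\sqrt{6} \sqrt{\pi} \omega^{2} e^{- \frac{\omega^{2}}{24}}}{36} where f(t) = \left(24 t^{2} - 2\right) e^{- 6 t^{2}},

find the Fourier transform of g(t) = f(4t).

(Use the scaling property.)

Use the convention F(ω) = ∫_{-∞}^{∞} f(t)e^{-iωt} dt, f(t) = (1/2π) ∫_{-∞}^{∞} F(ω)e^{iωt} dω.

F[g](ω) = - \frac{\sqrt{6} \sqrt{\pi} \omega^{2} e^{- \frac{\omega^{2}}{384}}}{2304}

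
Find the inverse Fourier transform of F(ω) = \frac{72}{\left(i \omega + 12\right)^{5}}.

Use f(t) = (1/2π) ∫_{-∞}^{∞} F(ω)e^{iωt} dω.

f(t) = 3 t^{4} e^{- 12 t} u\left(t\right)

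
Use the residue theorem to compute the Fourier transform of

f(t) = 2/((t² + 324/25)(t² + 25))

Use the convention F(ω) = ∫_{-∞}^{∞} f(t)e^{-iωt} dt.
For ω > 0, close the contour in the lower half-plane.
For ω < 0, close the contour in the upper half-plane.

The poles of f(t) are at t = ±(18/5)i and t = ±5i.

Let g(z) = f(z)e^{-iωz}; for large |z| the factor e^{-iωz} decays in the lower half-plane when ω > 0 and in the upper half-plane when ω < 0.

Case ω > 0 (lower half-plane, clockwise contour ⇒ F(ω) = -2πi·ΣRes):
  Res_{z = - \frac{18 i}{5}} g(z) = \frac{125 i e^{- \frac{18 \omega}{5}}}{5418}
  Res_{z = - 5 i} g(z) = - \frac{5 i e^{- 5 \omega}}{301}
  F(ω) = -2πi·ΣRes = - \frac{10 \pi e^{- 5 \omega}}{301} + \frac{125 \pi e^{- \frac{18 \omega}{5}}}{2709}

Case ω < 0 (upper half-plane, counterclockwise contour ⇒ F(ω) = +2πi·ΣRes):
  Res_{z = \frac{18 i}{5}} g(z) = - \frac{125 i e^{\frac{18 \omega}{5}}}{5418}
  Res_{z = 5 i} g(z) = \frac{5 i e^{5 \omega}}{301}
  F(ω) = 2πi·ΣRes = \frac{5 \pi \left(25 e^{\frac{18 \omega}{5}} - 18 e^{5 \omega}\right)}{2709}

Both cases combine into a single formula in |ω|:

F(ω) = - \frac{10 \pi e^{- 5 \left|{\omega}\right|}}{301} + \frac{125 \pi e^{- \frac{18 \left|{\omega}\right|}{5}}}{2709}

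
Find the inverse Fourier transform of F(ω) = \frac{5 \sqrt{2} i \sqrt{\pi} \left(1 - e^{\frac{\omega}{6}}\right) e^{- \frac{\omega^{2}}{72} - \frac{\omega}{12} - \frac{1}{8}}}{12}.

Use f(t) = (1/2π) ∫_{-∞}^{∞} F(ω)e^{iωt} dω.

f(t) = 5 e^{- 18 t^{2}} \sin{\left(3 t \right)}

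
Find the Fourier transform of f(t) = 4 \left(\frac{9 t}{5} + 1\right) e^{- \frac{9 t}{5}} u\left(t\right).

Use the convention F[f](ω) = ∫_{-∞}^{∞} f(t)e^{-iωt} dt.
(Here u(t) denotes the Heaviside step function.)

F(ω) = \frac{20 \left(- 5 i \omega - 18\right)}{25 \omega^{2} - 90 i \omega - 81}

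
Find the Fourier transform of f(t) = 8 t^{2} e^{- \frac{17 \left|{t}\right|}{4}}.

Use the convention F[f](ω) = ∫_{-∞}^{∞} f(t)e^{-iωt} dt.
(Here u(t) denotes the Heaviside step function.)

F(ω) = \frac{34816 \left(289 - 48 \omega^{2}\right)}{\left(16 \omega^{2} + 289\right)^{3}}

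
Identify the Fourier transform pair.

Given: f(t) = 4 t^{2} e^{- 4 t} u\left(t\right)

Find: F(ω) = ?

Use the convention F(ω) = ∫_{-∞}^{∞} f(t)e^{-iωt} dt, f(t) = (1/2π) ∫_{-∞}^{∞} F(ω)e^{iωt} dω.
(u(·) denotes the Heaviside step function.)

F(ω) = \frac{8}{\left(i \omega + 4\right)^{3}}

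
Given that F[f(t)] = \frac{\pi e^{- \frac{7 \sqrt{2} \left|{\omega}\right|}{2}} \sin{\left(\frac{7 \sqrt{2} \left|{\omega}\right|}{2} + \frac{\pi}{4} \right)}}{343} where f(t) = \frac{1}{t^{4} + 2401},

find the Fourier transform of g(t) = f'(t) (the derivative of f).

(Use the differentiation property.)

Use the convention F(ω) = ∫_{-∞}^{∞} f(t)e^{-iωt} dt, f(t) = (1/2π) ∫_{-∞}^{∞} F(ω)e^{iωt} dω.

F[g](ω) = \frac{i \pi \omega e^{- \frac{7 \sqrt{2} \left|{\omega}\right|}{2}} \sin{\left(\frac{7 \sqrt{2} \left|{\omega}\right|}{2} + \frac{\pi}{4} \right)}}{343}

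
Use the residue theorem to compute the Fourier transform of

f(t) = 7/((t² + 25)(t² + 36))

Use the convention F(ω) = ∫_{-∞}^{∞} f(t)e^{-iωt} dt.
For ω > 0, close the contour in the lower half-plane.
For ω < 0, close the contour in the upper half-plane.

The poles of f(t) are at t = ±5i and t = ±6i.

Let g(z) = f(z)e^{-iωz}; for large |z| the factor e^{-iωz} decays in the lower half-plane when ω > 0 and in the upper half-plane when ω < 0.

Case ω > 0 (lower half-plane, clockwise contour ⇒ F(ω) = -2πi·ΣRes):
  Res_{z = - 5 i} g(z) = \frac{7 i e^{- 5 \omega}}{110}
  Res_{z = - 6 i} g(z) = - \frac{7 i e^{- 6 \omega}}{132}
  F(ω) = -2πi·ΣRes = \frac{7 \pi \left(6 e^{\omega} - 5\right) e^{- 6 \omega}}{330}

Case ω < 0 (upper half-plane, counterclockwise contour ⇒ F(ω) = +2πi·ΣRes):
  Res_{z = 5 i} g(z) = - \frac{7 i e^{5 \omega}}{110}
  Res_{z = 6 i} g(z) = \frac{7 i e^{6 \omega}}{132}
  F(ω) = 2πi·ΣRes = \frac{7 \pi \left(6 - 5 e^{\omega}\right) e^{5 \omega}}{330}

Both cases combine into a single formula in |ω|:

F(ω) = \frac{7 \pi \left(6 e^{\left|{\omega}\right|} - 5\right) e^{- 6 \left|{\omega}\right|}}{330}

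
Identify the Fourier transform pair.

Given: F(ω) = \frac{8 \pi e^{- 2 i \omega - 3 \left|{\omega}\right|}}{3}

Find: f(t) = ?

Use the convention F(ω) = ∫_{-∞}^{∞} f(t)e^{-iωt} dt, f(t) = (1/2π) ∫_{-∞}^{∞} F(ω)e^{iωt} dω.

f(t) = \frac{8}{\left(t - 2\right)^{2} + 9}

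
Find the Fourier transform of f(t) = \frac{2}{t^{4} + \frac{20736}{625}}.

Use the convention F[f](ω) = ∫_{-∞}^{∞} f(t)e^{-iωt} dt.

F(ω) = \frac{125 \pi e^{- \frac{6 \sqrt{2} \left|{\omega}\right|}{5}} \sin{\left(\frac{6 \sqrt{2} \left|{\omega}\right|}{5} + \frac{\pi}{4} \right)}}{864}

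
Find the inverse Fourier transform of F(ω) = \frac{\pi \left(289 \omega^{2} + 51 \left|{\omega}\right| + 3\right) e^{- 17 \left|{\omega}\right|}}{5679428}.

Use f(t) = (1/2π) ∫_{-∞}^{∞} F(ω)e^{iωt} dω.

f(t) = \frac{2}{\left(t^{2} + 289\right)^{3}}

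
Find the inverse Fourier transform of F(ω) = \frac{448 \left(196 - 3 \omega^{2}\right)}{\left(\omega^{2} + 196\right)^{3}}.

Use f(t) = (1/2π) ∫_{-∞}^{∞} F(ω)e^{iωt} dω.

f(t) = 8 t^{2} e^{- 14 \left|{t}\right|}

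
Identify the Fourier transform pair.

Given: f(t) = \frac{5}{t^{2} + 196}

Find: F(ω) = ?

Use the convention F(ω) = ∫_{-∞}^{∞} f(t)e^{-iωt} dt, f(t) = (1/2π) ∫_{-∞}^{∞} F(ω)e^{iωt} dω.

F(ω) = \frac{5 \pi e^{- 14 \left|{\omega}\right|}}{14}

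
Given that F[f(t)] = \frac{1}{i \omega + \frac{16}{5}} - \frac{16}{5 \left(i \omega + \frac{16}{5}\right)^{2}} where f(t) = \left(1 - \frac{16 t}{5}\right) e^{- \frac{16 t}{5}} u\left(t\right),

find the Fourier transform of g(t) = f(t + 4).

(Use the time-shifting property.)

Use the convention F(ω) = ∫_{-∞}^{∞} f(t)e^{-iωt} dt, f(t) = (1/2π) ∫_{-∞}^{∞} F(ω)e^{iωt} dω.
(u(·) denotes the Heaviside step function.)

F[g](ω) = \frac{25 i \omega e^{4 i \omega}}{- 25 \omega^{2} + 160 i \omega + 256}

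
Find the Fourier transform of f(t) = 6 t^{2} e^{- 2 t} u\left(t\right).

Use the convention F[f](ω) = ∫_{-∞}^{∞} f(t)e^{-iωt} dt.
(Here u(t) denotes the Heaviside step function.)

F(ω) = \frac{12}{\left(i \omega + 2\right)^{3}}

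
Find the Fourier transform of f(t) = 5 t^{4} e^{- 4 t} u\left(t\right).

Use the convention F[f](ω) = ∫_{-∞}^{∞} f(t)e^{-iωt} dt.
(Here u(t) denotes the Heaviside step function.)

F(ω) = \frac{120}{\left(i \omega + 4\right)^{5}}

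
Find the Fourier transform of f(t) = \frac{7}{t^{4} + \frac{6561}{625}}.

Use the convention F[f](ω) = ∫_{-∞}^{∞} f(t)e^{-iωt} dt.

F(ω) = \frac{875 \pi e^{- \frac{9 \sqrt{2} \left|{\omega}\right|}{10}} \sin{\left(\frac{9 \sqrt{2} \left|{\omega}\right|}{10} + \frac{\pi}{4} \right)}}{729}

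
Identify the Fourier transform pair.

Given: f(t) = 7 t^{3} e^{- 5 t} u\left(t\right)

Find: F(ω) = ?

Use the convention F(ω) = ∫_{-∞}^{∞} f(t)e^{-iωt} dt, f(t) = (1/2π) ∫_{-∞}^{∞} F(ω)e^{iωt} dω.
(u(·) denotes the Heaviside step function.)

F(ω) = \frac{42}{\left(i \omega + 5\right)^{4}}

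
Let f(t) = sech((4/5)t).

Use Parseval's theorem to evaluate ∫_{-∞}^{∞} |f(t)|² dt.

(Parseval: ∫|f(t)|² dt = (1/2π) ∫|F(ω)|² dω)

∫|f(t)|² dt = \frac{5}{2}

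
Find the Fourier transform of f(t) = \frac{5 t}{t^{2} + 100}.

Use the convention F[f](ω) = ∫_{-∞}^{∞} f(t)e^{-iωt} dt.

F(ω) = - 5 i \pi e^{- 10 \left|{\omega}\right|} \operatorname{sign}{\left(\omega \right)}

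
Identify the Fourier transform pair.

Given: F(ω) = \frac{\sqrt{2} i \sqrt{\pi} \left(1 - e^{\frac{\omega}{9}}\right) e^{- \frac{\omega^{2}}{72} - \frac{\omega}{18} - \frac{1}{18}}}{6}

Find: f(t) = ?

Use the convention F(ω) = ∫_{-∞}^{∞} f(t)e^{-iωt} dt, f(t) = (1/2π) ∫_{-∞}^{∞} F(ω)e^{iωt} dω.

f(t) = 2 e^{- 18 t^{2}} \sin{\left(2 t \right)}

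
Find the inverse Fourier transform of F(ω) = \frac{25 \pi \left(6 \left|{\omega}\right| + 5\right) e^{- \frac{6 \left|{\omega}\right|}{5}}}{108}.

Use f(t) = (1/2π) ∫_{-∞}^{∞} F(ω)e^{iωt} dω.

f(t) = \frac{4}{\left(t^{2} + \frac{36}{25}\right)^{2}}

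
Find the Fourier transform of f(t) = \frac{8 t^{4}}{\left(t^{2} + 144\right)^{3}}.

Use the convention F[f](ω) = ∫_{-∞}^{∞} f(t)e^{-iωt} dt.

F(ω) = \frac{\pi \left(48 \omega^{2} - 20 \left|{\omega}\right| + 1\right) e^{- 12 \left|{\omega}\right|}}{4}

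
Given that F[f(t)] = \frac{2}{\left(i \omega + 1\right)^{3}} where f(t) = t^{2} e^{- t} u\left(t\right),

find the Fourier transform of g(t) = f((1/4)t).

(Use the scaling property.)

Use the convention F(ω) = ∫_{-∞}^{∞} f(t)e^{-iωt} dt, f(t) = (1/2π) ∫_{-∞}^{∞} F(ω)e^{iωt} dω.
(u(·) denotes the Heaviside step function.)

F[g](ω) = \frac{8}{\left(4 i \omega + 1\right)^{3}}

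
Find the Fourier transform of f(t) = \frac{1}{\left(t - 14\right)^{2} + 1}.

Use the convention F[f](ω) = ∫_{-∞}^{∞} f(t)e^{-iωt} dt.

F(ω) = \pi e^{- 14 i \omega - \left|{\omega}\right|}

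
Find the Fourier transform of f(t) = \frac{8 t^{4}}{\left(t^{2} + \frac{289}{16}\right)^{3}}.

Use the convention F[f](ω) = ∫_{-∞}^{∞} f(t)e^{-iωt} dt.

F(ω) = \frac{\pi \left(289 \omega^{2} - 340 \left|{\omega}\right| + 48\right) e^{- \frac{17 \left|{\omega}\right|}{4}}}{68}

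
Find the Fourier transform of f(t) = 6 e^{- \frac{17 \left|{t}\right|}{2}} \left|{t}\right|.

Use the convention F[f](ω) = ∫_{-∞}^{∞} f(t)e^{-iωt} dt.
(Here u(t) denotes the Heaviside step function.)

F(ω) = \frac{48 \left(289 - 4 \omega^{2}\right)}{\left(4 \omega^{2} + 289\right)^{2}}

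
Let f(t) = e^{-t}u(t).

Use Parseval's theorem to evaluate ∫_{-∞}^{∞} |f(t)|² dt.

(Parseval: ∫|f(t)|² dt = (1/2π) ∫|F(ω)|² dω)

∫|f(t)|² dt = \frac{1}{2}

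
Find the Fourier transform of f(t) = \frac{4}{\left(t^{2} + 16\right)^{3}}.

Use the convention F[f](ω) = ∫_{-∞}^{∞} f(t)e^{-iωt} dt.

F(ω) = \frac{\pi \left(16 \omega^{2} + 12 \left|{\omega}\right| + 3\right) e^{- 4 \left|{\omega}\right|}}{2048}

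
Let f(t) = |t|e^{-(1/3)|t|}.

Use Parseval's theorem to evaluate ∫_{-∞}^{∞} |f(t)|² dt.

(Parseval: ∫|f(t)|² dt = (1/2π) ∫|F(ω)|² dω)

∫|f(t)|² dt = \frac{27}{2}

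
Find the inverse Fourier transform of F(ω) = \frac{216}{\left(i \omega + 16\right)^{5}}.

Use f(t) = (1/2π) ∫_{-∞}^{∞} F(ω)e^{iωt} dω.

f(t) = 9 t^{4} e^{- 16 t} u\left(t\right)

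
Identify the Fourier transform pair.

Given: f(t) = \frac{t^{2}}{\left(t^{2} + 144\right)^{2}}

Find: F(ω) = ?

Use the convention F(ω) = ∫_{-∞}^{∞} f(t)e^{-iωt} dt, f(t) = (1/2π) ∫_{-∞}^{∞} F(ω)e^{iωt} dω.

F(ω) = \frac{\pi \left(1 - 12 \left|{\omega}\right|\right) e^{- 12 \left|{\omega}\right|}}{24}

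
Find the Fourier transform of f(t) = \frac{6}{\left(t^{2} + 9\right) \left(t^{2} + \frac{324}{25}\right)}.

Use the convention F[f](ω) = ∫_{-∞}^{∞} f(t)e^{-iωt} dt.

F(ω) = \frac{50 \pi e^{- 3 \left|{\omega}\right|}}{99} - \frac{125 \pi e^{- \frac{18 \left|{\omega}\right|}{5}}}{297}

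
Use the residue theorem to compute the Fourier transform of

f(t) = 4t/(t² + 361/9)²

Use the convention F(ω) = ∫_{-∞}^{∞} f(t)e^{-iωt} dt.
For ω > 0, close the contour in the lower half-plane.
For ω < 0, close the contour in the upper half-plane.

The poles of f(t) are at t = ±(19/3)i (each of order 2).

Let g(z) = f(z)e^{-iωz}; for large |z| the factor e^{-iωz} decays in the lower half-plane when ω > 0 and in the upper half-plane when ω < 0.

Case ω > 0 (lower half-plane, clockwise contour ⇒ F(ω) = -2πi·ΣRes):
  Res_{z = - \frac{19 i}{3}} g(z) = \frac{3 \omega e^{- \frac{19 \omega}{3}}}{19} (pole of order 2)
  F(ω) = -2πi·ΣRes = - \frac{6 i \pi \omega e^{- \frac{19 \omega}{3}}}{19}

Case ω < 0 (upper half-plane, counterclockwise contour ⇒ F(ω) = +2πi·ΣRes):
  Res_{z = \frac{19 i}{3}} g(z) = - \frac{3 \omega e^{\frac{19 \omega}{3}}}{19} (pole of order 2)
  F(ω) = 2πi·ΣRes = - \frac{6 i \pi \omega e^{\frac{19 \omega}{3}}}{19}

Both cases combine into a single formula in |ω|:

F(ω) = - \frac{6 i \pi \omega e^{- \frac{19 \left|{\omega}\right|}{3}}}{19}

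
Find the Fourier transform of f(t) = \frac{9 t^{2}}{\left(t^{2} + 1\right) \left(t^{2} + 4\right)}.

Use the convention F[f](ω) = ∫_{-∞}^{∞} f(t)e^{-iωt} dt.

F(ω) = 3 \pi \left(2 - e^{\left|{\omega}\right|}\right) e^{- 2 \left|{\omega}\right|}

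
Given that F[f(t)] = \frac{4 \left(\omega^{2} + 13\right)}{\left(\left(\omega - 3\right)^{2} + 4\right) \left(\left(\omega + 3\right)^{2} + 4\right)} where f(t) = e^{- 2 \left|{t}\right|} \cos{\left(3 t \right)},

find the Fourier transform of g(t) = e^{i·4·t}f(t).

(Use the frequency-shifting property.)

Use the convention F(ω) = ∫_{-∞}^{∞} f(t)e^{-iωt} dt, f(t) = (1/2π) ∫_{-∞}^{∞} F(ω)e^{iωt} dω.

F[g](ω) = \frac{4 \left(\left(\omega - 4\right)^{2} + 13\right)}{\left(\left(\omega - 7\right)^{2} + 4\right) \left(\left(\omega - 1\right)^{2} + 4\right)}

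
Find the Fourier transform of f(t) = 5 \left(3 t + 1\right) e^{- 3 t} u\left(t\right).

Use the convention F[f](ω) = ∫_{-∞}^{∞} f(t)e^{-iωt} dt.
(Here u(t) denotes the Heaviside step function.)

F(ω) = \frac{5 \left(- i \omega - 6\right)}{\omega^{2} - 6 i \omega - 9}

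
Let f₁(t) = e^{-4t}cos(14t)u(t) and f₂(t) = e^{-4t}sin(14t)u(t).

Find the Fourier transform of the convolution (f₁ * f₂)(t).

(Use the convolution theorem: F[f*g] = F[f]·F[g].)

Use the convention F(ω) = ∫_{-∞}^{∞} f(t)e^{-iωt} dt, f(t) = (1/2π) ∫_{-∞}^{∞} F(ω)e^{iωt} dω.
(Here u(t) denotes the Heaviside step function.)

F[f₁*f₂](ω) = \frac{14 \left(i \omega + 4\right)}{\left(\left(i \omega + 4\right)^{2} + 196\right)^{2}}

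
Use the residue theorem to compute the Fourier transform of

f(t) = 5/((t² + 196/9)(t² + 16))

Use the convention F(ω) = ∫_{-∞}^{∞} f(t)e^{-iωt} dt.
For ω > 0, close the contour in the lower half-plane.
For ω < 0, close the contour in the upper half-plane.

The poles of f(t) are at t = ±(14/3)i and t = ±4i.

Let g(z) = f(z)e^{-iωz}; for large |z| the factor e^{-iωz} decays in the lower half-plane when ω > 0 and in the upper half-plane when ω < 0.

Case ω > 0 (lower half-plane, clockwise contour ⇒ F(ω) = -2πi·ΣRes):
  Res_{z = - \frac{14 i}{3}} g(z) = - \frac{135 i e^{- \frac{14 \omega}{3}}}{1456}
  Res_{z = - 4 i} g(z) = \frac{45 i e^{- 4 \omega}}{416}
  F(ω) = -2πi·ΣRes = \frac{45 \pi e^{- 4 \omega}}{208} - \frac{135 \pi e^{- \frac{14 \omega}{3}}}{728}

Case ω < 0 (upper half-plane, counterclockwise contour ⇒ F(ω) = +2πi·ΣRes):
  Res_{z = \frac{14 i}{3}} g(z) = \frac{135 i e^{\frac{14 \omega}{3}}}{1456}
  Res_{z = 4 i} g(z) = - \frac{45 i e^{4 \omega}}{416}
  F(ω) = 2πi·ΣRes = \frac{45 \pi \left(- 6 e^{\frac{14 \omega}{3}} + 7 e^{4 \omega}\right)}{1456}

Both cases combine into a single formula in |ω|:

F(ω) = \frac{45 \pi e^{- 4 \left|{\omega}\right|}}{208} - \frac{135 \pi e^{- \frac{14 \left|{\omega}\right|}{3}}}{728}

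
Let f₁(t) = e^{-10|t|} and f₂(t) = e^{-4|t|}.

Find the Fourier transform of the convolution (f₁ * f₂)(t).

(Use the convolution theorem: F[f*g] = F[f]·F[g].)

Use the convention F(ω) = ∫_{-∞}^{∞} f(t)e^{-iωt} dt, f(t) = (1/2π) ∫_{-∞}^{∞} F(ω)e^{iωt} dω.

F[f₁*f₂](ω) = \frac{160}{\left(\omega^{2} + 16\right) \left(\omega^{2} + 100\right)}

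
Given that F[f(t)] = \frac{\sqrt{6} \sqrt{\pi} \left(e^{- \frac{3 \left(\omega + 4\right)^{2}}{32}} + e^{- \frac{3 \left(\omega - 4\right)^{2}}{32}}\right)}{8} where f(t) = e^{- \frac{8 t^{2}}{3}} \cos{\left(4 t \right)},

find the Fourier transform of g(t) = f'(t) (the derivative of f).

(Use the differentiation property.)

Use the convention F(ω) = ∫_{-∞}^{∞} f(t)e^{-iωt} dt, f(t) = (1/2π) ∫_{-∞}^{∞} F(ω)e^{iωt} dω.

F[g](ω) = \frac{\sqrt{6} i \sqrt{\pi} \omega \left(e^{\frac{3 \omega}{2}} + 1\right) e^{- \frac{3 \omega^{2}}{32} - \frac{3 \omega}{4} - \frac{3}{2}}}{8}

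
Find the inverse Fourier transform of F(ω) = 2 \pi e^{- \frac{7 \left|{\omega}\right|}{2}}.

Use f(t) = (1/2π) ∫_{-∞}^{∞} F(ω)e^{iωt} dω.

f(t) = \frac{7}{t^{2} + \frac{49}{4}}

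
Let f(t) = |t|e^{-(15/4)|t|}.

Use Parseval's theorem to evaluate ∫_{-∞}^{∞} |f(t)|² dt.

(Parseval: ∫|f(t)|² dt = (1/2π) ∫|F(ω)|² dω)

∫|f(t)|² dt = \frac{32}{3375}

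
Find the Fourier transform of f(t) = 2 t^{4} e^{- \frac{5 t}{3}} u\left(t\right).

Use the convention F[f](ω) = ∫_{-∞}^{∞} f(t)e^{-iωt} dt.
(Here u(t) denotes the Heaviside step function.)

F(ω) = \frac{11664}{\left(3 i \omega + 5\right)^{5}}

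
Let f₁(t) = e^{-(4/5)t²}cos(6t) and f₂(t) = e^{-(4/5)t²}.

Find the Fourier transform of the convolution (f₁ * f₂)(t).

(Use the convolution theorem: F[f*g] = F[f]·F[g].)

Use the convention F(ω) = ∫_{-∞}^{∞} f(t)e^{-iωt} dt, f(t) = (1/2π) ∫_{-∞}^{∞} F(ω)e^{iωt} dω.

F[f₁*f₂](ω) = \frac{5 \pi \left(e^{\frac{15 \omega}{2}} + 1\right) e^{- \frac{5 \omega^{2}}{8} - \frac{15 \omega}{4} - \frac{45}{4}}}{8}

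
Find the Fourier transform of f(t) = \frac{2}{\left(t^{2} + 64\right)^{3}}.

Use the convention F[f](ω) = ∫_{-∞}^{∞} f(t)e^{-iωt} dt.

F(ω) = \frac{\pi \left(64 \omega^{2} + 24 \left|{\omega}\right| + 3\right) e^{- 8 \left|{\omega}\right|}}{131072}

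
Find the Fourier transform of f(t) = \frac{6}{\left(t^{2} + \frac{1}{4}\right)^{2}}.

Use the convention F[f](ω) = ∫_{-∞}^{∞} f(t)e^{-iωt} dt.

F(ω) = 12 \pi \left(\left|{\omega}\right| + 2\right) e^{- \frac{\left|{\omega}\right|}{2}}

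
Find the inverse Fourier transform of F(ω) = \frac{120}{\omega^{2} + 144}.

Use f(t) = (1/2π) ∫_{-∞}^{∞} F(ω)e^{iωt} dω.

f(t) = 5 e^{- 12 \left|{t}\right|}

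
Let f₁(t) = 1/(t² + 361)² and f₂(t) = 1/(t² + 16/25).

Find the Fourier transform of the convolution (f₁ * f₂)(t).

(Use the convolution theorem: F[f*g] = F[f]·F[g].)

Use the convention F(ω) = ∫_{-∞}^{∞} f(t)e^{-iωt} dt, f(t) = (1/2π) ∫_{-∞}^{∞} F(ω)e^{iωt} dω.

F[f₁*f₂](ω) = \frac{5 \pi^{2} \left(19 \left|{\omega}\right| + 1\right) e^{- \frac{99 \left|{\omega}\right|}{5}}}{54872}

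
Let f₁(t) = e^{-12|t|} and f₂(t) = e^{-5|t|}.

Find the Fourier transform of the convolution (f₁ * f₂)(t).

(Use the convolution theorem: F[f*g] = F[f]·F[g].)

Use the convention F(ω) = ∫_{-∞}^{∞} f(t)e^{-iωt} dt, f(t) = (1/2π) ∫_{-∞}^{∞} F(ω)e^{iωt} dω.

F[f₁*f₂](ω) = \frac{240}{\left(\omega^{2} + 25\right) \left(\omega^{2} + 144\right)}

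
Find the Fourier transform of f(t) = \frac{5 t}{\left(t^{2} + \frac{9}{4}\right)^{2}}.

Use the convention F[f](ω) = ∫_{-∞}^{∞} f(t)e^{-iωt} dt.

F(ω) = - \frac{5 i \pi \omega e^{- \frac{3 \left|{\omega}\right|}{2}}}{3}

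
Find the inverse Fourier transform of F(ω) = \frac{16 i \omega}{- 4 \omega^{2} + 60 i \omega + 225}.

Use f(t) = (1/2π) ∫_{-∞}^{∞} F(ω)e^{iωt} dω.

f(t) = 4 \left(1 - \frac{15 t}{2}\right) e^{- \frac{15 t}{2}} u\left(t\right)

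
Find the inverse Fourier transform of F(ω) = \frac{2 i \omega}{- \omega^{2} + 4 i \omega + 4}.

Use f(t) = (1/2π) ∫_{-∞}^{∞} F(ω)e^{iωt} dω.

f(t) = 2 \left(1 - 2 t\right) e^{- 2 t} u\left(t\right)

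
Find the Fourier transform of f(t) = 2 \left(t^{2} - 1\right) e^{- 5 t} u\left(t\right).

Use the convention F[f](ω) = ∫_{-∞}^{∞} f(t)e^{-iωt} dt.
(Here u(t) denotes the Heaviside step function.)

F(ω) = \frac{2 \left(2 i \omega - \left(i \omega + 5\right)^{3} + 10\right)}{\left(i \omega + 5\right)^{4}}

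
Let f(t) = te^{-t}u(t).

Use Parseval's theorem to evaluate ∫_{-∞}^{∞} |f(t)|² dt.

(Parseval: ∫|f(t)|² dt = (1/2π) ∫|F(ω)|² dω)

∫|f(t)|² dt = \frac{1}{4}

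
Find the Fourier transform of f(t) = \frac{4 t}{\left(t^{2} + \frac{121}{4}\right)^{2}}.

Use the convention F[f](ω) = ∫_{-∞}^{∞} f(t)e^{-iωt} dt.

F(ω) = - \frac{4 i \pi \omega e^{- \frac{11 \left|{\omega}\right|}{2}}}{11}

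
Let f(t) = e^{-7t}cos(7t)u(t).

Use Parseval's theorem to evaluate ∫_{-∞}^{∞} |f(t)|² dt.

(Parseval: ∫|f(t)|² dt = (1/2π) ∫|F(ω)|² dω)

∫|f(t)|² dt = \frac{3}{56}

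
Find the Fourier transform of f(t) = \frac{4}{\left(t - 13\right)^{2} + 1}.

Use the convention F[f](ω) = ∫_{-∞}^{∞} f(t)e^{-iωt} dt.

F(ω) = 4 \pi e^{- 13 i \omega - \left|{\omega}\right|}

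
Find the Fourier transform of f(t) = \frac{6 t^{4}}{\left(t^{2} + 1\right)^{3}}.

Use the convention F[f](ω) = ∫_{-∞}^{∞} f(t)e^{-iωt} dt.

F(ω) = \frac{3 \pi \left(\omega^{2} - 5 \left|{\omega}\right| + 3\right) e^{- \left|{\omega}\right|}}{4}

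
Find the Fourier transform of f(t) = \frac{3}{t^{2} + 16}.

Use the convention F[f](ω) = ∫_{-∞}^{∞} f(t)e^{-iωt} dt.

F(ω) = \frac{3 \pi e^{- 4 \left|{\omega}\right|}}{4}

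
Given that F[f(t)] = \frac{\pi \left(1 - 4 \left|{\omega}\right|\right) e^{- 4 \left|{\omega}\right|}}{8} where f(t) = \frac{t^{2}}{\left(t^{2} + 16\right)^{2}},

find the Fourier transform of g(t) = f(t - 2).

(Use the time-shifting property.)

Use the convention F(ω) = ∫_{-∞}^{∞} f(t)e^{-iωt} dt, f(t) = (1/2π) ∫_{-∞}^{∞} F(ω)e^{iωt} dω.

F[g](ω) = \frac{\pi \left(1 - 4 \left|{\omega}\right|\right) e^{- 2 i \omega - 4 \left|{\omega}\right|}}{8}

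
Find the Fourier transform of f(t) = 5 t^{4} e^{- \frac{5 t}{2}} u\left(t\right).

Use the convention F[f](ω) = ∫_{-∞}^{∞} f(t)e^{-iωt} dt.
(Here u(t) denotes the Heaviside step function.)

F(ω) = \frac{3840}{\left(2 i \omega + 5\right)^{5}}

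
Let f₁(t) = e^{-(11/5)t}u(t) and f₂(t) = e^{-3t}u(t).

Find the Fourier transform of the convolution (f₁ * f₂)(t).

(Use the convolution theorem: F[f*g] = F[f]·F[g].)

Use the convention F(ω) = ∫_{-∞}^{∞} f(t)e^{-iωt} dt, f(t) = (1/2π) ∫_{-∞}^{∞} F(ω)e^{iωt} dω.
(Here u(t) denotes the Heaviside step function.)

F[f₁*f₂](ω) = \frac{5}{\left(i \omega + 3\right) \left(5 i \omega + 11\right)}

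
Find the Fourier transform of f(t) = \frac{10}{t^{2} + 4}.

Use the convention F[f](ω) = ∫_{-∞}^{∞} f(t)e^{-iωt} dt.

F(ω) = 5 \pi e^{- 2 \left|{\omega}\right|}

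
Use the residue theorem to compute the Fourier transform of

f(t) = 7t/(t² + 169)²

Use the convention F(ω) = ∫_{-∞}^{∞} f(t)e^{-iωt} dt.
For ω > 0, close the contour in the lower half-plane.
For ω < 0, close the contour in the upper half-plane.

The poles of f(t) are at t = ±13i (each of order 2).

Let g(z) = f(z)e^{-iωz}; for large |z| the factor e^{-iωz} decays in the lower half-plane when ω > 0 and in the upper half-plane when ω < 0.

Case ω > 0 (lower half-plane, clockwise contour ⇒ F(ω) = -2πi·ΣRes):
  Res_{z = - 13 i} g(z) = \frac{7 \omega e^{- 13 \omega}}{52} (pole of order 2)
  F(ω) = -2πi·ΣRes = - \frac{7 i \pi \omega e^{- 13 \omega}}{26}

Case ω < 0 (upper half-plane, counterclockwise contour ⇒ F(ω) = +2πi·ΣRes):
  Res_{z = 13 i} g(z) = - \frac{7 \omega e^{13 \omega}}{52} (pole of order 2)
  F(ω) = 2πi·ΣRes = - \frac{7 i \pi \omega e^{13 \omega}}{26}

Both cases combine into a single formula in |ω|:

F(ω) = - \frac{7 i \pi \omega e^{- 13 \left|{\omega}\right|}}{26}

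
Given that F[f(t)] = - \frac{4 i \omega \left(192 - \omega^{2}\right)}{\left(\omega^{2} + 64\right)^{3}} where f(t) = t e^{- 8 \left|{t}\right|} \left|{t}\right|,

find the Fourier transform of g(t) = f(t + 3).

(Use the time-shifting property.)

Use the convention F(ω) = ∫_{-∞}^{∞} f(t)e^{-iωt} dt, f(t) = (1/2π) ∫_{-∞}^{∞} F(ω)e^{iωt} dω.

F[g](ω) = \frac{4 i \omega \left(\omega^{2} - 192\right) e^{3 i \omega}}{\left(\omega^{2} + 64\right)^{3}}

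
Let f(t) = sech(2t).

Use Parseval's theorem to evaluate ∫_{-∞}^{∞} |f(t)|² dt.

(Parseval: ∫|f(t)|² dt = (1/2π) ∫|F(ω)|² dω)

∫|f(t)|² dt = 1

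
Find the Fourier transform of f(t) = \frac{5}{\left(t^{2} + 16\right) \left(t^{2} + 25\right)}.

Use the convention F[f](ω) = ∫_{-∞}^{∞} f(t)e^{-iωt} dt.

F(ω) = \frac{\pi \left(5 e^{\left|{\omega}\right|} - 4\right) e^{- 5 \left|{\omega}\right|}}{36}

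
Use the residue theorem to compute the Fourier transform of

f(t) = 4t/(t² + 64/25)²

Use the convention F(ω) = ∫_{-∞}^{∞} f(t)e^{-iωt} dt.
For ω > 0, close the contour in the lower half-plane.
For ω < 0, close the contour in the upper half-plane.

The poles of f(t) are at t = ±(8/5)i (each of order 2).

Let g(z) = f(z)e^{-iωz}; for large |z| the factor e^{-iωz} decays in the lower half-plane when ω > 0 and in the upper half-plane when ω < 0.

Case ω > 0 (lower half-plane, clockwise contour ⇒ F(ω) = -2πi·ΣRes):
  Res_{z = - \frac{8 i}{5}} g(z) = \frac{5 \omega e^{- \frac{8 \omega}{5}}}{8} (pole of order 2)
  F(ω) = -2πi·ΣRes = - \frac{5 i \pi \omega e^{- \frac{8 \omega}{5}}}{4}

Case ω < 0 (upper half-plane, counterclockwise contour ⇒ F(ω) = +2πi·ΣRes):
  Res_{z = \frac{8 i}{5}} g(z) = - \frac{5 \omega e^{\frac{8 \omega}{5}}}{8} (pole of order 2)
  F(ω) = 2πi·ΣRes = - \frac{5 i \pi \omega e^{\frac{8 \omega}{5}}}{4}

Both cases combine into a single formula in |ω|:

F(ω) = - \frac{5 i \pi \omega e^{- \frac{8 \left|{\omega}\right|}{5}}}{4}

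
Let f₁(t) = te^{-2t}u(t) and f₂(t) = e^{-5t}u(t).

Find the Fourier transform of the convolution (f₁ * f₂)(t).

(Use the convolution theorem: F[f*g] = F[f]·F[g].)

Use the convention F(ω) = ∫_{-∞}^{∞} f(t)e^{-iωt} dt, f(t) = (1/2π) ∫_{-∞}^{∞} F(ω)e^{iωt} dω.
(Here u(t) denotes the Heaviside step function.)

F[f₁*f₂](ω) = \frac{1}{\left(i \omega + 2\right)^{2} \left(i \omega + 5\right)}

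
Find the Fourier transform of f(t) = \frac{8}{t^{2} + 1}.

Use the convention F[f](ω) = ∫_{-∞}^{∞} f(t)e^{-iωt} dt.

F(ω) = 8 \pi e^{- \left|{\omega}\right|}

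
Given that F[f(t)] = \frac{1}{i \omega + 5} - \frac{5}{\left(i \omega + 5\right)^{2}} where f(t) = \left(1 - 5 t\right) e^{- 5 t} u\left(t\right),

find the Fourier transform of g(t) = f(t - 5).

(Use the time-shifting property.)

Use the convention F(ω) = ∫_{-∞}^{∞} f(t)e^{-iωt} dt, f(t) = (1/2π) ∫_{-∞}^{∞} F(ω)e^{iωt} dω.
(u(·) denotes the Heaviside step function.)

F[g](ω) = \frac{i \omega e^{- 5 i \omega}}{- \omega^{2} + 10 i \omega + 25}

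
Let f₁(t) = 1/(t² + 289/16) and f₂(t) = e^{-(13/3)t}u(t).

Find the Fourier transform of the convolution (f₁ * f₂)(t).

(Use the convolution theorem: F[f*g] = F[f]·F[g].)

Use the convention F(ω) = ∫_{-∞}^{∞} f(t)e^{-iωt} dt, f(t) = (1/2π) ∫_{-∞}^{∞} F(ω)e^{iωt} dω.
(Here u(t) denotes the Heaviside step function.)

F[f₁*f₂](ω) = \frac{12 \pi e^{- \frac{17 \left|{\omega}\right|}{4}}}{17 \left(3 i \omega + 13\right)}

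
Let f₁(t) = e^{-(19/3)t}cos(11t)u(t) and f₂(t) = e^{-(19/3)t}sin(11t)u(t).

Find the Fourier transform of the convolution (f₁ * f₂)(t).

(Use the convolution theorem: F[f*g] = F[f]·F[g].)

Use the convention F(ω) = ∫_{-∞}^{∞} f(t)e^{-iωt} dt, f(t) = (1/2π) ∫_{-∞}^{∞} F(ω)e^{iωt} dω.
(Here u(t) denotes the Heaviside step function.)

F[f₁*f₂](ω) = \frac{297 \left(3 i \omega + 19\right)}{\left(\left(3 i \omega + 19\right)^{2} + 1089\right)^{2}}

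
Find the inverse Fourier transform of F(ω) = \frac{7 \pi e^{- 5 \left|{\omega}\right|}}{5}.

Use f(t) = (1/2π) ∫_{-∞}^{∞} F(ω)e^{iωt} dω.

f(t) = \frac{7}{t^{2} + 25}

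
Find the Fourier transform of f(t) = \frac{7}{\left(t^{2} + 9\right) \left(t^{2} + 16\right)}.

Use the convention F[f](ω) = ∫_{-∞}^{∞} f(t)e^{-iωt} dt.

F(ω) = \frac{\pi \left(4 e^{\left|{\omega}\right|} - 3\right) e^{- 4 \left|{\omega}\right|}}{12}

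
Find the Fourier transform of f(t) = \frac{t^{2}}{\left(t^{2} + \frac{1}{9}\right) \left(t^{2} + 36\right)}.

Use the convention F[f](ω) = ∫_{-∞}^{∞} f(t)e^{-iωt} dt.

F(ω) = \frac{54 \pi e^{- 6 \left|{\omega}\right|}}{323} - \frac{3 \pi e^{- \frac{\left|{\omega}\right|}{3}}}{323}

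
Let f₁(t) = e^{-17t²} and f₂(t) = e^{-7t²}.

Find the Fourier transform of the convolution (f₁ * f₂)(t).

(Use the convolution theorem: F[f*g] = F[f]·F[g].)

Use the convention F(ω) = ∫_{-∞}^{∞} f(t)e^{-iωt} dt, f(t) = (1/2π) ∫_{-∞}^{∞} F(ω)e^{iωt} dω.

F[f₁*f₂](ω) = \frac{\sqrt{119} \pi e^{- \frac{6 \omega^{2}}{119}}}{119}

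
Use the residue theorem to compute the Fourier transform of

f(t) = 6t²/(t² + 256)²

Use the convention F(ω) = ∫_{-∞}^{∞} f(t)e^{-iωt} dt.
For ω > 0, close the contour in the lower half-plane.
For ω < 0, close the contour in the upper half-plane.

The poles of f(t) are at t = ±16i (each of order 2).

Let g(z) = f(z)e^{-iωz}; for large |z| the factor e^{-iωz} decays in the lower half-plane when ω > 0 and in the upper half-plane when ω < 0.

Case ω > 0 (lower half-plane, clockwise contour ⇒ F(ω) = -2πi·ΣRes):
  Res_{z = - 16 i} g(z) = \frac{3 i \left(1 - 16 \omega\right) e^{- 16 \omega}}{32} (pole of order 2)
  F(ω) = -2πi·ΣRes = \frac{3 \pi \left(1 - 16 \omega\right) e^{- 16 \omega}}{16}

Case ω < 0 (upper half-plane, counterclockwise contour ⇒ F(ω) = +2πi·ΣRes):
  Res_{z = 16 i} g(z) = \frac{3 i \left(- 16 \omega - 1\right) e^{16 \omega}}{32} (pole of order 2)
  F(ω) = 2πi·ΣRes = \frac{3 \pi \left(16 \omega + 1\right) e^{16 \omega}}{16}

Both cases combine into a single formula in |ω|:

F(ω) = \frac{3 \pi \left(1 - 16 \left|{\omega}\right|\right) e^{- 16 \left|{\omega}\right|}}{16}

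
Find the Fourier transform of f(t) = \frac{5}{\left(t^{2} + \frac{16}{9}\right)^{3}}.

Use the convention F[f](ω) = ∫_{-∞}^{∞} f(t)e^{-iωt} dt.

F(ω) = \frac{135 \pi \left(16 \omega^{2} + 36 \left|{\omega}\right| + 27\right) e^{- \frac{4 \left|{\omega}\right|}{3}}}{8192}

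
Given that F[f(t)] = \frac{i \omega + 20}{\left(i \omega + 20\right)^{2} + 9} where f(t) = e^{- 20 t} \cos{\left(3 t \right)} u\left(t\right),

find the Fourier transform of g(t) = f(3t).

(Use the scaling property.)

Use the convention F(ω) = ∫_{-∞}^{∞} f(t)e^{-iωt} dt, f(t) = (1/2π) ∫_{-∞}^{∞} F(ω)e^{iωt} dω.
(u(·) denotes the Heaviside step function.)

F[g](ω) = \frac{i \omega + 60}{\left(i \omega + 60\right)^{2} + 81}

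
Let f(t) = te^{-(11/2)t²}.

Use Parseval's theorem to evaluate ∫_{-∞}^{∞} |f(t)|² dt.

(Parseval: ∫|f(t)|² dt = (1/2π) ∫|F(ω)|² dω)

∫|f(t)|² dt = \frac{\sqrt{11} \sqrt{\pi}}{242}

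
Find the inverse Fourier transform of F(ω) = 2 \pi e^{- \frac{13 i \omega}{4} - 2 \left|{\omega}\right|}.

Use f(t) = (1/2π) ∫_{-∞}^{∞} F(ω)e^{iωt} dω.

f(t) = \frac{4}{\left(t - \frac{13}{4}\right)^{2} + 4}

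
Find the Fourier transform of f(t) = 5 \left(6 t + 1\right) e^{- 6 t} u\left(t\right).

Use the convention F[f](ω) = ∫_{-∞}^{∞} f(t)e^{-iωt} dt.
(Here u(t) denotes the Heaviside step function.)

F(ω) = \frac{5 \left(- i \omega - 12\right)}{\omega^{2} - 12 i \omega - 36}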